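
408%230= 178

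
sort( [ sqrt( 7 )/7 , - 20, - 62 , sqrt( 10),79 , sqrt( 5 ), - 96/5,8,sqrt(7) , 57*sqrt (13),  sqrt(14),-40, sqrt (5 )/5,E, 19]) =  [ - 62,-40, - 20 ,- 96/5, sqrt( 7)/7, sqrt( 5 )/5,sqrt( 5),sqrt (7 ),E,  sqrt (10),sqrt (14), 8 , 19,79,  57*sqrt (13 )]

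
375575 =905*415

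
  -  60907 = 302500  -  363407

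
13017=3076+9941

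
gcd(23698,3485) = 697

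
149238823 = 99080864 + 50157959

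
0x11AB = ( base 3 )20012112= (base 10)4523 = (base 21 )a58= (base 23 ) 8CF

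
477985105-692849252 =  - 214864147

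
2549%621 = 65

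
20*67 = 1340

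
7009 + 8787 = 15796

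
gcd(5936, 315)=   7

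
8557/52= 164+ 29/52 = 164.56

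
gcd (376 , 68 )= 4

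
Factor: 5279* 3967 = 20941793 = 3967^1 * 5279^1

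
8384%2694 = 302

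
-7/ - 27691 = 7/27691 = 0.00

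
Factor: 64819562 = 2^1*32409781^1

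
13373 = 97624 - 84251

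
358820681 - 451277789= - 92457108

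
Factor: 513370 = 2^1*5^1*11^1*13^1*359^1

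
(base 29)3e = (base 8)145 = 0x65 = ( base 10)101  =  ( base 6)245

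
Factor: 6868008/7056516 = 2^1*3^1*7^1*13627^1* 588043^( - 1 ) = 572334/588043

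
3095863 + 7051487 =10147350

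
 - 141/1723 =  - 141/1723 = - 0.08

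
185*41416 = 7661960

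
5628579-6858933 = -1230354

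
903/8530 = 903/8530 = 0.11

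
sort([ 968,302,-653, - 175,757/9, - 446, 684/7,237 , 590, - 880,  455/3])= [ - 880, - 653, - 446, - 175,757/9, 684/7, 455/3,237,302, 590,968] 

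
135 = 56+79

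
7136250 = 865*8250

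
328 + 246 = 574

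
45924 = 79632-33708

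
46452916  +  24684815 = 71137731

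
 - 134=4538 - 4672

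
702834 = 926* 759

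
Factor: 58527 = 3^2*7^1*929^1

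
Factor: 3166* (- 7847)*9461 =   -  2^1*7^1 *19^1*59^1*1583^1*9461^1 = - 235045318522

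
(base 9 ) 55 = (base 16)32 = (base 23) 24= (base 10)50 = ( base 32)1I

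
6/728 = 3/364 =0.01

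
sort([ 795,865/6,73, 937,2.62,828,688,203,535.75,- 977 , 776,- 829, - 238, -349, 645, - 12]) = [ - 977, -829, - 349, - 238, - 12 , 2.62,  73, 865/6,203,535.75, 645,688 , 776, 795, 828 , 937 ] 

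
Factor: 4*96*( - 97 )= -2^7*3^1*97^1= -37248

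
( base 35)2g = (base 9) 105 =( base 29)2S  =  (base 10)86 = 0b1010110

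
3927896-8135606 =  - 4207710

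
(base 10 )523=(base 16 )20B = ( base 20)163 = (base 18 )1B1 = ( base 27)JA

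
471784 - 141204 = 330580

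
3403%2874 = 529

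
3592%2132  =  1460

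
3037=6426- 3389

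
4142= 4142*1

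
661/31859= 661/31859 = 0.02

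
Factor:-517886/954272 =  - 2^ ( - 4)*11^ ( - 1)*31^1*2711^ (-1) * 8353^1 = - 258943/477136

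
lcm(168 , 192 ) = 1344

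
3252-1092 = 2160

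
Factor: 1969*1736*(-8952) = -2^6*3^1*  7^1 * 11^1*31^1*179^1* 373^1 = - 30599583168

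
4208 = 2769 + 1439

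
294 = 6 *49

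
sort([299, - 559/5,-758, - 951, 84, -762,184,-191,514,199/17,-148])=[ - 951, - 762, - 758  , - 191, - 148, - 559/5,199/17,84, 184,  299,514 ] 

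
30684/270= 113 + 29/45  =  113.64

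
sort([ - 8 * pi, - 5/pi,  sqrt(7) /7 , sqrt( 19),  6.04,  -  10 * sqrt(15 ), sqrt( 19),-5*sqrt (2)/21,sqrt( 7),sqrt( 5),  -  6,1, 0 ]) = [ - 10*sqrt(15 ), - 8*pi, - 6, - 5/pi ,- 5*  sqrt(2) /21,0,sqrt(7) /7,1 , sqrt(5 ) , sqrt(7),  sqrt(19 ), sqrt(19), 6.04 ]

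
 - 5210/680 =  - 521/68  =  - 7.66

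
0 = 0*662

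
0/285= 0 = 0.00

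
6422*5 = 32110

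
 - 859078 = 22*( -39049)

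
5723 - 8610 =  - 2887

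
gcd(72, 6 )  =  6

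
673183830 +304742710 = 977926540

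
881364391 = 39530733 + 841833658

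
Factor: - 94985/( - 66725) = 5^(-1 ) *11^2*17^ ( - 1) = 121/85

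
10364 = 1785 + 8579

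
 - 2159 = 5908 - 8067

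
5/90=1/18 = 0.06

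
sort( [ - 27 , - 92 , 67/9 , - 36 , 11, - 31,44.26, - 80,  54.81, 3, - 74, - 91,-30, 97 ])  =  [ - 92 , - 91,-80, - 74,  -  36, - 31, - 30, - 27,3, 67/9, 11, 44.26, 54.81, 97]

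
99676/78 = 1277 + 35/39 = 1277.90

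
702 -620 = 82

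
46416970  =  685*67762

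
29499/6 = 4916 + 1/2 =4916.50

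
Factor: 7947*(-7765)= - 61708455 = -3^2*5^1*883^1*1553^1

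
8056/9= 8056/9  =  895.11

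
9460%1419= 946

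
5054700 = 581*8700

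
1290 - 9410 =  - 8120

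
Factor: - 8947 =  - 23^1 * 389^1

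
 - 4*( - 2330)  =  9320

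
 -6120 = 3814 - 9934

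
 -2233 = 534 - 2767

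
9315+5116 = 14431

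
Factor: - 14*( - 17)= 2^1 * 7^1 * 17^1 = 238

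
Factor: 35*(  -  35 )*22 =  - 26950 = - 2^1 * 5^2*7^2*11^1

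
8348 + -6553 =1795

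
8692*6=52152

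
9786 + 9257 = 19043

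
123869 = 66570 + 57299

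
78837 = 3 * 26279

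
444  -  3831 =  - 3387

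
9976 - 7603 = 2373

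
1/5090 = 1/5090=0.00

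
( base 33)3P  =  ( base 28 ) 4c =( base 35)3j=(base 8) 174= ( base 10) 124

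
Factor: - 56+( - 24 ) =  - 2^4*5^1 = - 80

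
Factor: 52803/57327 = 3^1*97^(  -  1)*197^(-1 )*5867^1 = 17601/19109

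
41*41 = 1681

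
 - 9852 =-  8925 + -927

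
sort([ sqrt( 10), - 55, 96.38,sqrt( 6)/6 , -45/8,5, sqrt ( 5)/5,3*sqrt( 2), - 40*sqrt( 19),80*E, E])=[  -  40*sqrt( 19 ), - 55,  -  45/8,sqrt ( 6)/6,sqrt(5)/5,E, sqrt( 10),3*sqrt(2),5,96.38,80*E]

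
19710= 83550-63840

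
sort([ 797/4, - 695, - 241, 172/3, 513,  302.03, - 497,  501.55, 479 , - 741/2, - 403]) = [ - 695, - 497, - 403, - 741/2, - 241,  172/3,  797/4,302.03,479 , 501.55, 513] 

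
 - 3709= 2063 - 5772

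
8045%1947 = 257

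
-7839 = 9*(-871 )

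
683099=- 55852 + 738951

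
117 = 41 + 76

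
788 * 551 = 434188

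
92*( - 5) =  -460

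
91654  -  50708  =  40946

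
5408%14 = 4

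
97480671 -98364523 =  - 883852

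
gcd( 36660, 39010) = 470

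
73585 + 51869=125454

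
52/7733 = 52/7733 = 0.01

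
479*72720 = 34832880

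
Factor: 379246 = 2^1*7^1*103^1*263^1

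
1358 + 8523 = 9881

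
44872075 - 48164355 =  - 3292280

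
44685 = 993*45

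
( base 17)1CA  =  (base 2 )111110111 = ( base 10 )503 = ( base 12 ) 35b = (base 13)2c9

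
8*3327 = 26616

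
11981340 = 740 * 16191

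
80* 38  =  3040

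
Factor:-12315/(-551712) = 5/224   =  2^ ( - 5 )*5^1 * 7^ (  -  1)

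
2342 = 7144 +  - 4802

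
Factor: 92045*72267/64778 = 2^( - 1)*3^1*5^1*7^( - 2 )*13^1*17^1*41^1*109^1*449^1*661^(  -  1 ) = 6651816015/64778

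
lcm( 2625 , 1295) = 97125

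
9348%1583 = 1433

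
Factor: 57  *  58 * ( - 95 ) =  -314070 = - 2^1*3^1*5^1 * 19^2 * 29^1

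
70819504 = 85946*824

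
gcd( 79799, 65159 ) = 1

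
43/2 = 21+ 1/2 = 21.50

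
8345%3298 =1749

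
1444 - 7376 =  - 5932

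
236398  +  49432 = 285830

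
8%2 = 0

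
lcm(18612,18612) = 18612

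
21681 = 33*657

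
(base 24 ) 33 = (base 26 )2n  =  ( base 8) 113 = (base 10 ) 75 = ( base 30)2f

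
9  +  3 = 12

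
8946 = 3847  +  5099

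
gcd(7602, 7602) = 7602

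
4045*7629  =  30859305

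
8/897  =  8/897 = 0.01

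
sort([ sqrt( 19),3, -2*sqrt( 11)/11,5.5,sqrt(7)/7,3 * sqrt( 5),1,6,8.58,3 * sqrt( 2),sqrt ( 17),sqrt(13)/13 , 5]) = [  -  2 * sqrt (11)/11, sqrt(13)/13, sqrt (7)/7, 1,3, sqrt( 17),3*sqrt( 2),sqrt(19),5,5.5 , 6,3 * sqrt( 5 ),8.58]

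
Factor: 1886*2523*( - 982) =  - 4672727196 = - 2^2*3^1*23^1  *29^2*41^1 * 491^1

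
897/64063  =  897/64063=0.01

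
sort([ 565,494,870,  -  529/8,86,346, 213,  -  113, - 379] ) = [ - 379,  -  113, - 529/8, 86, 213,346 , 494,565,870]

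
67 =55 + 12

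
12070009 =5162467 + 6907542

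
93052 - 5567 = 87485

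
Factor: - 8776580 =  - 2^2 * 5^1 * 438829^1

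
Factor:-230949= -3^2*67^1*383^1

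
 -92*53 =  - 4876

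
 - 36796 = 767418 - 804214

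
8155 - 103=8052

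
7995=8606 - 611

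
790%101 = 83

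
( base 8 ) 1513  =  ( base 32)QB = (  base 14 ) 443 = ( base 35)O3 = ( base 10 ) 843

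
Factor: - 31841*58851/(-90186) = 624624897/30062 = 2^ ( - 1 )*3^1*13^1*17^1*503^1*1873^1*15031^(- 1 )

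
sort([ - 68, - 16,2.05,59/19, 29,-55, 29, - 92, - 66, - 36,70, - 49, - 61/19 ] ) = [-92, - 68, - 66, - 55, - 49, -36, - 16, - 61/19, 2.05,59/19, 29,29, 70]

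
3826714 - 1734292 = 2092422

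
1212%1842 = 1212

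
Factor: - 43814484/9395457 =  - 2^2*3^1 * 7^1*43^ ( - 1) *173^( - 1 )  *  421^( - 1) * 173867^1 = - 14604828/3131819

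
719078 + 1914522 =2633600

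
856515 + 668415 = 1524930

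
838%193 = 66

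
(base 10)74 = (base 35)24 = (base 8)112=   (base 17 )46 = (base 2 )1001010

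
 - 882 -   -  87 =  - 795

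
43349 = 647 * 67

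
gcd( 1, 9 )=1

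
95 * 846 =80370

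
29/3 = 29/3 = 9.67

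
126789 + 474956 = 601745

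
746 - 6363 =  - 5617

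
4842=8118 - 3276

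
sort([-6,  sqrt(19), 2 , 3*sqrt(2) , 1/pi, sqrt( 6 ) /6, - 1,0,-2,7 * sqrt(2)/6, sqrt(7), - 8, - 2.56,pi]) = [ - 8, - 6, - 2.56, - 2,  -  1, 0 , 1/pi , sqrt( 6)/6, 7 * sqrt( 2 ) /6, 2, sqrt( 7),  pi,3 * sqrt(2), sqrt(19) ]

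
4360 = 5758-1398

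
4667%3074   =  1593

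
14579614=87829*166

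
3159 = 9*351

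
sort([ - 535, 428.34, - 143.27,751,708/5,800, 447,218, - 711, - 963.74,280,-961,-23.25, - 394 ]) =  [- 963.74, - 961, - 711, - 535, - 394, - 143.27, - 23.25,  708/5,218,280, 428.34,447 , 751,800]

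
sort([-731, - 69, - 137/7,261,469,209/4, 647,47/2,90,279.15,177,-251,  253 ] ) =[-731, -251,- 69,-137/7,47/2 , 209/4,90, 177,253,261,279.15, 469,647]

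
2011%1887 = 124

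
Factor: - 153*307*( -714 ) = 33537294= 2^1*3^3*7^1*17^2 * 307^1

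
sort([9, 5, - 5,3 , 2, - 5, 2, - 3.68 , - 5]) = [-5, - 5, - 5, - 3.68, 2,2,3 , 5,9]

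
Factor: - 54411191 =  - 54411191^1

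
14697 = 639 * 23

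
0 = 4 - 4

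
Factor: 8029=7^1 *31^1*37^1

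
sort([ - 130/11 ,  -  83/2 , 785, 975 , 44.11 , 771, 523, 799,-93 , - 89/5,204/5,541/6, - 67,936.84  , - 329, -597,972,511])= [  -  597, -329, - 93,-67, - 83/2,-89/5, - 130/11, 204/5,44.11, 541/6,511, 523, 771,785,  799, 936.84,  972,975]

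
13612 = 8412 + 5200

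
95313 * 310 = 29547030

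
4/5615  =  4/5615 = 0.00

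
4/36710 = 2/18355 = 0.00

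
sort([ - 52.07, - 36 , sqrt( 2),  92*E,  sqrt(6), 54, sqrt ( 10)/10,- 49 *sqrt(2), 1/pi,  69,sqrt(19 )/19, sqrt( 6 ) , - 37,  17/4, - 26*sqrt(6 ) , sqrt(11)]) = [ - 49*sqrt( 2),- 26*sqrt(6 ) ,-52.07, - 37, - 36, sqrt(19) /19,sqrt(10)/10,1/pi,sqrt( 2 ), sqrt( 6 ) , sqrt ( 6), sqrt (11), 17/4, 54,69 , 92*E ]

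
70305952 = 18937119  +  51368833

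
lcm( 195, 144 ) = 9360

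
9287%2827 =806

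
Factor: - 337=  - 337^1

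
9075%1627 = 940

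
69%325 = 69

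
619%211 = 197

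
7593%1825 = 293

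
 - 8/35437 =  - 1 + 35429/35437 = - 0.00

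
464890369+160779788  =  625670157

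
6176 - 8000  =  -1824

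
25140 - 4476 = 20664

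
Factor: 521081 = 11^1* 127^1*373^1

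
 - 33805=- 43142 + 9337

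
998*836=834328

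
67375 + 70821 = 138196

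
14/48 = 7/24 = 0.29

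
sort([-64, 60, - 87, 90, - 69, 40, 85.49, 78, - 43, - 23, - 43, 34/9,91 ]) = [ - 87, - 69 , - 64, - 43, - 43, - 23, 34/9 , 40, 60,78, 85.49,90, 91]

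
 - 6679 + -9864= - 16543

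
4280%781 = 375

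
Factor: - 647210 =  - 2^1*5^1*61^1*1061^1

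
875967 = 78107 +797860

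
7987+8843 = 16830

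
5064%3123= 1941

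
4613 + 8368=12981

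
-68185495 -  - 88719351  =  20533856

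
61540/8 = 15385/2 = 7692.50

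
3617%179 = 37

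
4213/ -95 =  - 45 + 62/95 = - 44.35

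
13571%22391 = 13571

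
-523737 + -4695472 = -5219209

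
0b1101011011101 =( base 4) 1223131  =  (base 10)6877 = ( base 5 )210002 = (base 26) a4d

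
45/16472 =45/16472 =0.00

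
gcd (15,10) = 5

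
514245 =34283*15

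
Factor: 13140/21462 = 2^1*3^1*5^1*7^(  -  2) = 30/49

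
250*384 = 96000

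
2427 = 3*809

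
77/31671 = 77/31671 = 0.00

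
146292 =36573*4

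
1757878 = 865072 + 892806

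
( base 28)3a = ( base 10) 94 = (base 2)1011110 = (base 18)54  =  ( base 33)2s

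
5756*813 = 4679628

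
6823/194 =35 + 33/194 = 35.17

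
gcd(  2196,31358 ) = 2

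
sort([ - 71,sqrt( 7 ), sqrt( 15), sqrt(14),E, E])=[- 71, sqrt(7),E,E,sqrt(14),sqrt(15) ] 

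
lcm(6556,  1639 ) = 6556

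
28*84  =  2352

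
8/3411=8/3411=0.00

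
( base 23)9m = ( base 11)199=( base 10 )229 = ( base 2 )11100101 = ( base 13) 148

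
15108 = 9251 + 5857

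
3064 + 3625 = 6689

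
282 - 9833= - 9551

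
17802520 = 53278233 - 35475713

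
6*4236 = 25416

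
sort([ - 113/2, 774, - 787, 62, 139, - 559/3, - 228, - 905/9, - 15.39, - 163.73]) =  [ - 787, - 228,  -  559/3, - 163.73, - 905/9, - 113/2,  -  15.39, 62, 139, 774 ]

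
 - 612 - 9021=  - 9633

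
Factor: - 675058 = - 2^1 * 337529^1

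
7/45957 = 7/45957= 0.00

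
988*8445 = 8343660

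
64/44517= 64/44517=0.00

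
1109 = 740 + 369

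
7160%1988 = 1196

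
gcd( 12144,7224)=24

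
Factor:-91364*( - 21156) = 1932896784= 2^4*3^1 * 7^1*13^1*41^1*43^1*251^1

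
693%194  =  111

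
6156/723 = 2052/241  =  8.51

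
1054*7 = 7378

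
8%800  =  8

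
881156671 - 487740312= 393416359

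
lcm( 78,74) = 2886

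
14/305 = 14/305 = 0.05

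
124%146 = 124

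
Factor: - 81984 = -2^6*3^1*7^1*61^1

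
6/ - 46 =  - 1  +  20/23 = -0.13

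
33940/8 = 8485/2  =  4242.50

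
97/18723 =97/18723 = 0.01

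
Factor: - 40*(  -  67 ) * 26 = 2^4 * 5^1*13^1*67^1= 69680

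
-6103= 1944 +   -  8047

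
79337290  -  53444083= 25893207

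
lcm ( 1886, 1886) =1886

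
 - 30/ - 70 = 3/7=0.43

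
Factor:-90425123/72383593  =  -19^1 * 409^( - 1 ) *176977^( - 1 ) * 4759217^1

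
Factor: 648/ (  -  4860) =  - 2/15 = - 2^1*3^( - 1)*5^( - 1)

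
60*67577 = 4054620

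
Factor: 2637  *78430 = 206819910 = 2^1*3^2*5^1*11^1*23^1*31^1 * 293^1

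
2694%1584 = 1110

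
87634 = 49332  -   - 38302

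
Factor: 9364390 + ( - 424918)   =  8939472 = 2^4*3^1*186239^1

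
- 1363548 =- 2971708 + 1608160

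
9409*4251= 39997659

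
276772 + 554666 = 831438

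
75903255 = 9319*8145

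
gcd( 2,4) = 2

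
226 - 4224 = -3998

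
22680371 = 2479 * 9149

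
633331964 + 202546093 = 835878057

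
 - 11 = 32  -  43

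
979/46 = 21 + 13/46  =  21.28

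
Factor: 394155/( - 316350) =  - 461/370 = - 2^( - 1 ) *5^( - 1)*37^( - 1)  *461^1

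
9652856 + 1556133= 11208989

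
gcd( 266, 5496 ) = 2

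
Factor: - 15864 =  - 2^3*3^1*661^1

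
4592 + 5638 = 10230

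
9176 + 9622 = 18798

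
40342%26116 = 14226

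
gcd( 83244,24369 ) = 3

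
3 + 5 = 8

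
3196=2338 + 858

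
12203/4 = 12203/4= 3050.75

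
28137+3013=31150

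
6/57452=3/28726 = 0.00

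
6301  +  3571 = 9872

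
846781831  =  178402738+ 668379093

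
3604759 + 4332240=7936999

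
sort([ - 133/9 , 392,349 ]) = [ - 133/9,349,392] 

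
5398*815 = 4399370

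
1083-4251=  - 3168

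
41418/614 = 20709/307 = 67.46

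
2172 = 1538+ 634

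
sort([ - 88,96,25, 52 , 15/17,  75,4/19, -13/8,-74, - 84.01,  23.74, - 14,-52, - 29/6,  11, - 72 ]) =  [ - 88, - 84.01,  -  74, - 72, - 52,-14, - 29/6, - 13/8,4/19,15/17,11,23.74,25, 52, 75,96]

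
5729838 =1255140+4474698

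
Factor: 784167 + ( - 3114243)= -2330076 = - 2^2*3^1 * 7^1*27739^1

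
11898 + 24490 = 36388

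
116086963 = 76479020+39607943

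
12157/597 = 12157/597 = 20.36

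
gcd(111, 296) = 37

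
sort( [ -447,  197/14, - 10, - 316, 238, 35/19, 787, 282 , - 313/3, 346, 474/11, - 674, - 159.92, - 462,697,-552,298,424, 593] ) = [ - 674,-552,- 462,-447,-316,-159.92, - 313/3, - 10, 35/19, 197/14, 474/11,238  ,  282 , 298,  346, 424,593, 697 , 787]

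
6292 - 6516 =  - 224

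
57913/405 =142 + 403/405 = 143.00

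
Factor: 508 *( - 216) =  - 109728 = - 2^5*3^3*127^1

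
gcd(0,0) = 0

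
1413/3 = 471 = 471.00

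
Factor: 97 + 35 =2^2 *3^1*11^1 = 132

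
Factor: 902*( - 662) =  - 2^2 * 11^1 * 41^1*331^1 = - 597124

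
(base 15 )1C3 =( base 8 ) 630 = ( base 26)FI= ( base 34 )C0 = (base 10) 408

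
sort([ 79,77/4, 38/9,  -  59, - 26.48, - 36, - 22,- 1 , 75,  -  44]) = [-59, - 44, - 36, - 26.48, - 22, - 1,38/9,77/4, 75, 79]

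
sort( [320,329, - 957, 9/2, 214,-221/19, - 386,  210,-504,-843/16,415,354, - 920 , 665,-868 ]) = [-957, - 920,-868, - 504, -386, - 843/16, - 221/19,9/2,210, 214,320,329,354,415,665]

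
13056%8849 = 4207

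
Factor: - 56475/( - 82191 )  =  18825/27397  =  3^1*5^2*251^1 * 27397^ ( - 1 ) 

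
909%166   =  79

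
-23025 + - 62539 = -85564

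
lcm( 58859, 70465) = 5003015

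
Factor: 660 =2^2*3^1 * 5^1*11^1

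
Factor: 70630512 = 2^4*3^1 * 17^1 * 101^1 *857^1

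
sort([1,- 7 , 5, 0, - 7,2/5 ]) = [ - 7 , - 7, 0,2/5,1, 5 ]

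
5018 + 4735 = 9753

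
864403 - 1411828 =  - 547425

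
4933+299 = 5232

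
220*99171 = 21817620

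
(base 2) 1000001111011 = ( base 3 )12210021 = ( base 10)4219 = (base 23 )7ma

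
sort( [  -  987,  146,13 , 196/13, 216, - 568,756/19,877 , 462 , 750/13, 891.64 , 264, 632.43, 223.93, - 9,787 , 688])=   [ - 987, - 568, - 9,13,196/13,  756/19,750/13,146, 216,  223.93,  264,462,632.43, 688, 787,  877 , 891.64]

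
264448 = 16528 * 16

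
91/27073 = 91/27073=0.00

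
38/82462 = 19/41231 = 0.00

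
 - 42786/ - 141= 303 + 21/47 = 303.45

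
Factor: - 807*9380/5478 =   -  1261610/913 = -2^1*5^1*7^1 * 11^( - 1 )*67^1* 83^( - 1 )*  269^1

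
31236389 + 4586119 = 35822508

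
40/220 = 2/11=0.18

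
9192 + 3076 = 12268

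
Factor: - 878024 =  - 2^3*7^1*15679^1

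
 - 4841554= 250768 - 5092322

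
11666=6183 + 5483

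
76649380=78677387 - 2028007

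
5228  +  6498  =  11726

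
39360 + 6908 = 46268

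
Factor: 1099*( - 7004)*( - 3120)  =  2^6*3^1 * 5^1*7^1*13^1*17^1*103^1*157^1 = 24015875520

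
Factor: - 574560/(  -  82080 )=7^1= 7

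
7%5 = 2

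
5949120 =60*99152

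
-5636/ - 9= 626 + 2/9 = 626.22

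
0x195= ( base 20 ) 105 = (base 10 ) 405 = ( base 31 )d2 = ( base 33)c9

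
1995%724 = 547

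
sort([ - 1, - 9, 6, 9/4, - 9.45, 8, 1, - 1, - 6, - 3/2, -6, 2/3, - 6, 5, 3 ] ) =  [ - 9.45, - 9, - 6, - 6, - 6,-3/2,  -  1, - 1, 2/3 , 1, 9/4,3, 5,6, 8] 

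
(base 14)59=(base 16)4F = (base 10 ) 79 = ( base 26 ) 31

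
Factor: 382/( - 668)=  - 191/334 =- 2^( - 1)*167^( - 1 )* 191^1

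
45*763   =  34335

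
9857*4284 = 42227388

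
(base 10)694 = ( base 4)22312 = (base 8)1266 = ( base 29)NR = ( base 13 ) 415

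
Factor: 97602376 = 2^3 * 12200297^1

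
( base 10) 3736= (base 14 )150C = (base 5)104421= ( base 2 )111010011000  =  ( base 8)7230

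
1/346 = 1/346 =0.00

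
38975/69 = 564+59/69 =564.86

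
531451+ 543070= 1074521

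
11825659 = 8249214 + 3576445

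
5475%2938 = 2537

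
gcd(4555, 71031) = 1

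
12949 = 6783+6166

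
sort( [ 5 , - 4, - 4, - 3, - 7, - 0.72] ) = [-7 ,  -  4, - 4,-3, - 0.72, 5] 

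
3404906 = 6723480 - 3318574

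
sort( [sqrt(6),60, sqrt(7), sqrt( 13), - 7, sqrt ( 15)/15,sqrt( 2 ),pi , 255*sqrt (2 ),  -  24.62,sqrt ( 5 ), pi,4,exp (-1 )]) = [ - 24.62,  -  7, sqrt(15) /15,exp( - 1 ) , sqrt (2 ),sqrt( 5 ), sqrt( 6),sqrt( 7), pi,pi, sqrt( 13), 4, 60, 255*sqrt(2 )]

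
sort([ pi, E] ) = [ E,  pi ] 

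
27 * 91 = 2457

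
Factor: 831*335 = 278385 =3^1 * 5^1*67^1*277^1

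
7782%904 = 550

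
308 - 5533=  - 5225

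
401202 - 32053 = 369149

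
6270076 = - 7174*( - 874)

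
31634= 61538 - 29904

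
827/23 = 827/23 = 35.96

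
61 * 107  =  6527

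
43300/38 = 1139 + 9/19 = 1139.47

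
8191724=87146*94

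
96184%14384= 9880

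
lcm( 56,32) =224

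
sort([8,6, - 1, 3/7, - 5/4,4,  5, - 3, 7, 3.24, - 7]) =[ - 7, - 3 , - 5/4 , - 1,3/7 , 3.24,4 , 5,6, 7, 8 ] 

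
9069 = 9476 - 407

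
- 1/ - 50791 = 1/50791=0.00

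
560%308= 252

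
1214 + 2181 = 3395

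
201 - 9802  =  - 9601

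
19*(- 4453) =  - 84607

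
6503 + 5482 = 11985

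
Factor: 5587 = 37^1*151^1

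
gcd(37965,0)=37965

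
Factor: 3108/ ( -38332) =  - 3^1*37^( - 1) = -3/37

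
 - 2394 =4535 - 6929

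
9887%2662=1901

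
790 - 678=112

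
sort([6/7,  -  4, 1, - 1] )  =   [ - 4, - 1,6/7,1 ]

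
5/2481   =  5/2481=0.00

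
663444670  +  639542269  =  1302986939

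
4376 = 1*4376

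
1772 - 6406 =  - 4634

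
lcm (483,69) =483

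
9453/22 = 429 + 15/22 = 429.68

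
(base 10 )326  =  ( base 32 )a6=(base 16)146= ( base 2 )101000110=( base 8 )506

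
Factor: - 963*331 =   -  318753 = -3^2* 107^1*331^1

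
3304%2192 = 1112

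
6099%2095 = 1909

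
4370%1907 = 556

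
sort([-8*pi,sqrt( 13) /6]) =[ - 8 * pi,sqrt( 13 ) /6]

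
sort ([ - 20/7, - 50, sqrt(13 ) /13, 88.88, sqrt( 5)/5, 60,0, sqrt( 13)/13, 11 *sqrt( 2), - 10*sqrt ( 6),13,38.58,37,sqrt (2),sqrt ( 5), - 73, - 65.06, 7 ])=[ - 73, - 65.06, - 50, - 10 * sqrt( 6), - 20/7,0, sqrt ( 13)/13, sqrt(13 ) /13,sqrt( 5 )/5,  sqrt ( 2 ), sqrt ( 5 ),7,  13,11*sqrt(2),37, 38.58  ,  60, 88.88 ]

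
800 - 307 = 493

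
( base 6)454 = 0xB2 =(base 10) 178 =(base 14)CA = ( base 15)BD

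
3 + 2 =5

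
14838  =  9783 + 5055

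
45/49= 45/49= 0.92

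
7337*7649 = 56120713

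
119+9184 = 9303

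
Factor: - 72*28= - 2^5*3^2*7^1  =  - 2016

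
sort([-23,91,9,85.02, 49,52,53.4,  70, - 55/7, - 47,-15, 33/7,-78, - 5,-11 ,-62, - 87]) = [ - 87, - 78, - 62, - 47,-23 , - 15,- 11, - 55/7, - 5,33/7,9,49, 52,53.4, 70,  85.02,91]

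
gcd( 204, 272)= 68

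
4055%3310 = 745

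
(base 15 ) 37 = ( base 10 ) 52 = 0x34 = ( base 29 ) 1n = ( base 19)2E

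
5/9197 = 5/9197 = 0.00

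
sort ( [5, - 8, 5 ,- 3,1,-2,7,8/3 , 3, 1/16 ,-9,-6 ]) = [  -  9, -8,-6, - 3,-2,1/16,1,  8/3,3 , 5, 5,  7]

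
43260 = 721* 60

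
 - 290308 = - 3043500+2753192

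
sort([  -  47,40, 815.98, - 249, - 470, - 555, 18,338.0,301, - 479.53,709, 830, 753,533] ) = [ - 555,-479.53,-470,- 249, - 47, 18,  40,301, 338.0, 533, 709,753,815.98,830]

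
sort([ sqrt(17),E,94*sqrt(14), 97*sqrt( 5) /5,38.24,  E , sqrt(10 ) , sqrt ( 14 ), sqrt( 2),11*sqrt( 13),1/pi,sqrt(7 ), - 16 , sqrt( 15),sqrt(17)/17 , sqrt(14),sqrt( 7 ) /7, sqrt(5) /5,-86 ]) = [-86, - 16,sqrt( 17 ) /17,1/pi,sqrt( 7) /7,sqrt (5)/5,sqrt(2),sqrt( 7), E,E,sqrt(10),sqrt(14 ), sqrt( 14),  sqrt(15),sqrt( 17),38.24,  11*sqrt( 13),97 * sqrt(5 ) /5,94*sqrt(14)] 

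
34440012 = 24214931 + 10225081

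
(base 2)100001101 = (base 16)10d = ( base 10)269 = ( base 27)9q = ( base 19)E3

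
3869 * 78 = 301782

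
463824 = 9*51536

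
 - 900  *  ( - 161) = 144900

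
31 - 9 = 22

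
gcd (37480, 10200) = 40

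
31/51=31/51   =  0.61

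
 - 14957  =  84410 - 99367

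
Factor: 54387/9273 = 3^1 * 11^( - 1) * 281^(- 1)*6043^1 =18129/3091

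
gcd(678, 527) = 1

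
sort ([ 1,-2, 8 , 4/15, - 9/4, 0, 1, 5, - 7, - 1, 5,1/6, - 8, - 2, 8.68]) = [ - 8, - 7,- 9/4, - 2, - 2, - 1,0, 1/6, 4/15,1, 1, 5, 5,8, 8.68 ] 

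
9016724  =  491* 18364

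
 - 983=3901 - 4884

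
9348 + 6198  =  15546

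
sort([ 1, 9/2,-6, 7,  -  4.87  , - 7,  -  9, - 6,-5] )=[-9,-7,-6,-6,-5,- 4.87 , 1, 9/2, 7] 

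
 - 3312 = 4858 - 8170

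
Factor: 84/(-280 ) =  - 3/10 = -  2^( - 1)*3^1*5^ ( - 1 )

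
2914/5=582 + 4/5 = 582.80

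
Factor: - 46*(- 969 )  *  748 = 33341352 = 2^3*3^1*11^1*17^2*19^1* 23^1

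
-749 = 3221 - 3970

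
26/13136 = 13/6568  =  0.00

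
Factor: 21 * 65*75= 3^2*5^3*7^1*13^1  =  102375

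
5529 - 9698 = - 4169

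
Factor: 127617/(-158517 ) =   -  3^( -3)*7^1*19^ ( - 1)*59^1  =  -413/513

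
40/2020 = 2/101=0.02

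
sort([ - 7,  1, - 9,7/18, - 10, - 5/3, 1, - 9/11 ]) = [ - 10, - 9, - 7, - 5/3 , - 9/11,7/18,1 , 1 ]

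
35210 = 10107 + 25103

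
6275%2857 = 561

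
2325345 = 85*27357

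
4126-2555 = 1571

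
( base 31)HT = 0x22c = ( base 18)1cg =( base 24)n4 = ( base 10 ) 556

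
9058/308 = 29+9/22 = 29.41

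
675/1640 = 135/328 = 0.41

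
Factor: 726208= 2^6*7^1 * 1621^1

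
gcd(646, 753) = 1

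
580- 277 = 303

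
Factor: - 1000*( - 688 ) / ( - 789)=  - 2^7 * 3^( - 1 )*5^3*43^1*263^( - 1) = -  688000/789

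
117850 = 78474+39376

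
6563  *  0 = 0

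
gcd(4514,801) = 1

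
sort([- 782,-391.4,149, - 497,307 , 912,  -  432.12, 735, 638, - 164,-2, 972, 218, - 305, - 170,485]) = [ - 782, - 497, - 432.12, - 391.4, - 305, - 170, - 164, - 2, 149, 218, 307, 485, 638, 735, 912, 972]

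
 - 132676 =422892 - 555568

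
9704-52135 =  - 42431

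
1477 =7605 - 6128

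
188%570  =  188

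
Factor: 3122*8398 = 2^2*7^1 * 13^1*17^1*19^1*223^1 =26218556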